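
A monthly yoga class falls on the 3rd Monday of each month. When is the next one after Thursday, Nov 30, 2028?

Dec 18, 2028

Nov 2028 starts on a Wednesday; its first Monday is the 6th, so the 3rd Monday is the 20th — Nov 20, 2028.
That is not after Nov 30, 2028, so look at Dec 2028.
Dec 2028 starts on a Friday; its first Monday is the 4th, so the 3rd Monday is the 18th — Dec 18, 2028.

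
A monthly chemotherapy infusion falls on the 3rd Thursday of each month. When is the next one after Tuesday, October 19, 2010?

October 2010 starts on a Friday; its first Thursday is the 7th, so the 3rd Thursday is the 21st — October 21, 2010.
October 21, 2010 is after October 19, 2010, so that is the next one.

October 21, 2010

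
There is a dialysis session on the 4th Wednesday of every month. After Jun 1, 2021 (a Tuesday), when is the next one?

Jun 2021 starts on a Tuesday; its first Wednesday is the 2nd, so the 4th Wednesday is the 23rd — Jun 23, 2021.
Jun 23, 2021 is after Jun 1, 2021, so that is the next one.

Jun 23, 2021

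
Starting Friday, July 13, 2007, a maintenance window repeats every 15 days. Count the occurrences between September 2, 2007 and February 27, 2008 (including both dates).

Occurrences land 15·i days after July 13, 2007 for i = 0, 1, 2, …
September 2, 2007 is 51 days after the start; 51 ÷ 15 = 3 remainder 6; since the remainder is 6, round up to i = 4. First occurrence in the window: #5 on September 11, 2007 (4×15 = 60 days in).
February 27, 2008 is 229 days after the start; 229 ÷ 15 = 15 remainder 4. Last occurrence in the window: #16 on February 23, 2008.
Occurrences #5 through #16: 12 in total.

12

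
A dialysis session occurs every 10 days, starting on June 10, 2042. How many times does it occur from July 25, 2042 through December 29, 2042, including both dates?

16

Occurrences land 10·i days after June 10, 2042 for i = 0, 1, 2, …
July 25, 2042 is 45 days after the start; 45 ÷ 10 = 4 remainder 5; since the remainder is 5, round up to i = 5. First occurrence in the window: #6 on July 30, 2042 (5×10 = 50 days in).
December 29, 2042 is 202 days after the start; 202 ÷ 10 = 20 remainder 2. Last occurrence in the window: #21 on December 27, 2042.
Occurrences #6 through #21: 16 in total.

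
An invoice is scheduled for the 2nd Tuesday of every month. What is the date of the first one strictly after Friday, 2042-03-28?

March 2042 starts on a Saturday; its first Tuesday is the 4th, so the 2nd Tuesday is the 11th — 2042-03-11.
That is not after 2042-03-28, so look at April 2042.
April 2042 starts on a Tuesday; its first Tuesday is the 1st, so the 2nd Tuesday is the 8th — 2042-04-08.

2042-04-08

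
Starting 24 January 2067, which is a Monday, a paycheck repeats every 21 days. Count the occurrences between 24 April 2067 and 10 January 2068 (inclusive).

12

Occurrences land 21·i days after 24 January 2067 for i = 0, 1, 2, …
24 April 2067 is 90 days after the start; 90 ÷ 21 = 4 remainder 6; since the remainder is 6, round up to i = 5. First occurrence in the window: #6 on 9 May 2067 (5×21 = 105 days in).
10 January 2068 is 351 days after the start; 351 ÷ 21 = 16 remainder 15. Last occurrence in the window: #17 on 26 December 2067.
Occurrences #6 through #17: 12 in total.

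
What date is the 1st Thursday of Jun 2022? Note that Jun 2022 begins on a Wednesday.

Jun 2022 begins on a Wednesday, so the first Thursday is Jun 2 (1 day later).

Jun 2, 2022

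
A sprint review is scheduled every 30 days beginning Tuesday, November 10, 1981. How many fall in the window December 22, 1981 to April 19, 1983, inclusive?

16

Occurrences land 30·i days after November 10, 1981 for i = 0, 1, 2, …
December 22, 1981 is 42 days after the start; 42 ÷ 30 = 1 remainder 12; since the remainder is 12, round up to i = 2. First occurrence in the window: #3 on January 9, 1982 (2×30 = 60 days in).
April 19, 1983 is 525 days after the start; 525 ÷ 30 = 17 remainder 15. Last occurrence in the window: #18 on April 4, 1983.
Occurrences #3 through #18: 16 in total.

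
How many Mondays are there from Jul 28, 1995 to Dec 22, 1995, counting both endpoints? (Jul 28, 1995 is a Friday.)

21

Jul 28, 1995 is a Friday; the first Monday on or after it is Jul 31, 1995 (3 days later).
From Jul 31, 1995 to Dec 22, 1995: 0 + 31 + 30 + 31 + 30 + 22 = 144 days (rest of Jul, Aug, Sep, Oct, Nov, Dec).
144 ÷ 7 = 20 full weeks with remainder 4, so 20 more Mondays after the first → 21.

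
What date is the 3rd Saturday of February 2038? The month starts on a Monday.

February 2038 begins on a Monday, so the first Saturday is February 6 (5 days later).
The 3rd Saturday is 2 weeks later: 6 + 14 = 20.

20 February 2038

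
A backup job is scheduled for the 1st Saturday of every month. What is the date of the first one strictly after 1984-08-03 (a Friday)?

August 1984 starts on a Wednesday, so its 1st Saturday is 1984-08-04 (3 days in).
1984-08-04 is after 1984-08-03, so that is the next one.

1984-08-04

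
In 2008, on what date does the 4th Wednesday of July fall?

2008-07-23

July 2008 begins on a Tuesday, so the first Wednesday is July 2 (1 day later).
The 4th Wednesday is 3 weeks later: 2 + 21 = 23.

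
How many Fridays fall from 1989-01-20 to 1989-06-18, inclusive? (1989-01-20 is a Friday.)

1989-01-20 is a Friday; the first Friday on or after it is 1989-01-20.
From 1989-01-20 to 1989-06-18: 11 + 28 + 31 + 30 + 31 + 18 = 149 days (rest of January, February, March, April, May, June).
149 ÷ 7 = 21 full weeks with remainder 2, so 21 more Fridays after the first → 22.

22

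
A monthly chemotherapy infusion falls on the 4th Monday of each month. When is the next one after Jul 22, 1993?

Jul 1993 starts on a Thursday; its first Monday is the 5th, so the 4th Monday is the 26th — Jul 26, 1993.
Jul 26, 1993 is after Jul 22, 1993, so that is the next one.

Jul 26, 1993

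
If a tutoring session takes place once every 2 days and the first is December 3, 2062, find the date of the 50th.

March 11, 2063

The 50th occurrence is 49 intervals after the first: 49 × 2 = 98 days after December 3, 2062.
December has 31 days — 28 days to the end of December leaves 70.
January has 31 days (39 left).
February has 28 days (11 left).
11 days into March → March 11, 2063.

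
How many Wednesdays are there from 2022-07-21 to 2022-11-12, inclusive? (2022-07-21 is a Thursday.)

16

2022-07-21 is a Thursday; the first Wednesday on or after it is 2022-07-27 (6 days later).
From 2022-07-27 to 2022-11-12: 4 + 31 + 30 + 31 + 12 = 108 days (rest of July, August, September, October, November).
108 ÷ 7 = 15 full weeks with remainder 3, so 15 more Wednesdays after the first → 16.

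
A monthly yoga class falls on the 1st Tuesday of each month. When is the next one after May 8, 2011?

June 7, 2011

May 2011 starts on a Sunday, so its 1st Tuesday is May 3, 2011 (2 days in).
That is not after May 8, 2011, so look at June 2011.
June 2011 starts on a Wednesday, so its 1st Tuesday is June 7, 2011 (6 days in).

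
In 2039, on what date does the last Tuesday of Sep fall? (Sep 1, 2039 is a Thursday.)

Sep 27, 2039

Sep 2039 begins on a Thursday, so the first Tuesday is Sep 6 (5 days later).
Sep 2039 has 30 days. Adding weeks: 6, 13, 20, 27 — the last one ≤ 30 is the 27th.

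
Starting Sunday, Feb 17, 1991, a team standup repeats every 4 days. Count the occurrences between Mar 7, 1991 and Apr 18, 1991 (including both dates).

Occurrences land 4·i days after Feb 17, 1991 for i = 0, 1, 2, …
Mar 7, 1991 is 18 days after the start; 18 ÷ 4 = 4 remainder 2; since the remainder is 2, round up to i = 5. First occurrence in the window: #6 on Mar 9, 1991 (5×4 = 20 days in).
Apr 18, 1991 is 60 days after the start; 60 ÷ 4 = 15 remainder 0. Last occurrence in the window: #16 on Apr 18, 1991.
Occurrences #6 through #16: 11 in total.

11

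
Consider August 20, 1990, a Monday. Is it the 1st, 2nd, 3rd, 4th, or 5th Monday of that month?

Day 20 falls in week ⌈20/7⌉ of the month.
Days 1–7 hold the 1st Monday, 8–14 the 2nd, 15–21 the 3rd, 22–28 the 4th, 29–31 the 5th.
20 is in the range for the 3rd.

3rd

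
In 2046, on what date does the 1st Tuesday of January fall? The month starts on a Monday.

January 2, 2046

January 2046 begins on a Monday, so the first Tuesday is January 2 (1 day later).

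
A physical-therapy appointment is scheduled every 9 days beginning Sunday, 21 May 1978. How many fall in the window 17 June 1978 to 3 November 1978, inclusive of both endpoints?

Occurrences land 9·i days after 21 May 1978 for i = 0, 1, 2, …
17 June 1978 is 27 days after the start; 27 ÷ 9 = 3 remainder 0. First occurrence in the window: #4 on 17 June 1978 (3×9 = 27 days in).
3 November 1978 is 166 days after the start; 166 ÷ 9 = 18 remainder 4. Last occurrence in the window: #19 on 30 October 1978.
Occurrences #4 through #19: 16 in total.

16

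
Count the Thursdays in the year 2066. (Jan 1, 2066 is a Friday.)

52

Jan 1, 2066 is a Friday; the first Thursday on or after it is Jan 7, 2066 (6 days later).
From Jan 7, 2066 to Dec 31, 2066: 24 + 28 + 31 + 30 + 31 + 30 + 31 + 31 + 30 + 31 + 30 + 31 = 358 days (rest of Jan, Feb, Mar, Apr, May, Jun, Jul, Aug, Sep, Oct, Nov, Dec).
358 ÷ 7 = 51 full weeks with remainder 1, so 51 more Thursdays after the first → 52.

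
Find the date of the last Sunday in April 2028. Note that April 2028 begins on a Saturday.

April 2028 begins on a Saturday, so the first Sunday is April 2 (1 day later).
April 2028 has 30 days. Adding weeks: 2, 9, 16, 23, 30 — the last one ≤ 30 is the 30th.

April 30, 2028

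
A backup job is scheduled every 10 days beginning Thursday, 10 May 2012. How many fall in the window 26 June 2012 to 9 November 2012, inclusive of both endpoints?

Occurrences land 10·i days after 10 May 2012 for i = 0, 1, 2, …
26 June 2012 is 47 days after the start; 47 ÷ 10 = 4 remainder 7; since the remainder is 7, round up to i = 5. First occurrence in the window: #6 on 29 June 2012 (5×10 = 50 days in).
9 November 2012 is 183 days after the start; 183 ÷ 10 = 18 remainder 3. Last occurrence in the window: #19 on 6 November 2012.
Occurrences #6 through #19: 14 in total.

14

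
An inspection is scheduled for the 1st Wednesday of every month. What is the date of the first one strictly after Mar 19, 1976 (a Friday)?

Apr 7, 1976

Mar 1976 starts on a Monday, so its 1st Wednesday is Mar 3, 1976 (2 days in).
That is not after Mar 19, 1976, so look at Apr 1976.
Apr 1976 starts on a Thursday, so its 1st Wednesday is Apr 7, 1976 (6 days in).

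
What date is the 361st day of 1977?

January has 31 days (361 − 31 = 330 remain).
February has 28 days (330 − 28 = 302 remain).
March has 31 days (302 − 31 = 271 remain).
April has 30 days (271 − 30 = 241 remain).
May has 31 days (241 − 31 = 210 remain).
June has 30 days (210 − 30 = 180 remain).
July has 31 days (180 − 31 = 149 remain).
August has 31 days (149 − 31 = 118 remain).
September has 30 days (118 − 30 = 88 remain).
October has 31 days (88 − 31 = 57 remain).
November has 30 days (57 − 30 = 27 remain).
27 into December → December 27.

27 December 1977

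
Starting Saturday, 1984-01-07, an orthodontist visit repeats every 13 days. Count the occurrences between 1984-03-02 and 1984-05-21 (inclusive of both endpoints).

Occurrences land 13·i days after 1984-01-07 for i = 0, 1, 2, …
1984-03-02 is 55 days after the start; 55 ÷ 13 = 4 remainder 3; since the remainder is 3, round up to i = 5. First occurrence in the window: #6 on 1984-03-12 (5×13 = 65 days in).
1984-05-21 is 135 days after the start; 135 ÷ 13 = 10 remainder 5. Last occurrence in the window: #11 on 1984-05-16.
Occurrences #6 through #11: 6 in total.

6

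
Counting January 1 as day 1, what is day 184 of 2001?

January has 31 days (184 − 31 = 153 remain).
February has 28 days (153 − 28 = 125 remain).
March has 31 days (125 − 31 = 94 remain).
April has 30 days (94 − 30 = 64 remain).
May has 31 days (64 − 31 = 33 remain).
June has 30 days (33 − 30 = 3 remain).
3 into July → July 3.

July 3, 2001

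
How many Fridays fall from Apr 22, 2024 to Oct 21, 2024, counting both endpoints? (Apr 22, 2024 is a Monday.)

Apr 22, 2024 is a Monday; the first Friday on or after it is Apr 26, 2024 (4 days later).
From Apr 26, 2024 to Oct 21, 2024: 4 + 31 + 30 + 31 + 31 + 30 + 21 = 178 days (rest of Apr, May, Jun, Jul, Aug, Sep, Oct).
178 ÷ 7 = 25 full weeks with remainder 3, so 25 more Fridays after the first → 26.

26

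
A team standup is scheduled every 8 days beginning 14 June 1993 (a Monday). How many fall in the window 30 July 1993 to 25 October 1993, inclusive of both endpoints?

11

Occurrences land 8·i days after 14 June 1993 for i = 0, 1, 2, …
30 July 1993 is 46 days after the start; 46 ÷ 8 = 5 remainder 6; since the remainder is 6, round up to i = 6. First occurrence in the window: #7 on 1 August 1993 (6×8 = 48 days in).
25 October 1993 is 133 days after the start; 133 ÷ 8 = 16 remainder 5. Last occurrence in the window: #17 on 20 October 1993.
Occurrences #7 through #17: 11 in total.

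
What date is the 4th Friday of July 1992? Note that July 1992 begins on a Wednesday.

July 24, 1992

July 1992 begins on a Wednesday, so the first Friday is July 3 (2 days later).
The 4th Friday is 3 weeks later: 3 + 21 = 24.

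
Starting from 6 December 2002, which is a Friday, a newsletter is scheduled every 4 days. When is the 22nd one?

28 February 2003

The 22nd occurrence is 21 intervals after the first: 21 × 4 = 84 days after 6 December 2002.
December has 31 days — 25 days to the end of December leaves 59.
January has 31 days (28 left).
28 days into February → 28 February 2003.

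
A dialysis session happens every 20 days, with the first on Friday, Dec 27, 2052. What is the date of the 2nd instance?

The 2nd occurrence is 1 interval after the first: 1 × 20 = 20 days after Dec 27, 2052.
Dec has 31 days — 4 days to the end of Dec leaves 16.
16 days into Jan → Jan 16, 2053.

Jan 16, 2053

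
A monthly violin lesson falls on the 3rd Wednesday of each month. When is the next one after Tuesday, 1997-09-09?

September 1997 starts on a Monday; its first Wednesday is the 3rd, so the 3rd Wednesday is the 17th — 1997-09-17.
1997-09-17 is after 1997-09-09, so that is the next one.

1997-09-17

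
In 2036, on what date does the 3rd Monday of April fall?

April 2036 begins on a Tuesday, so the first Monday is April 7 (6 days later).
The 3rd Monday is 2 weeks later: 7 + 14 = 21.

April 21, 2036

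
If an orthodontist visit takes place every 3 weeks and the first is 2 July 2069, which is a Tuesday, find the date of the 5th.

The 5th occurrence is 4 intervals after the first: 4 × 21 = 84 days after 2 July 2069.
July has 31 days — 29 days to the end of July leaves 55.
August has 31 days (24 left).
24 days into September → 24 September 2069.

24 September 2069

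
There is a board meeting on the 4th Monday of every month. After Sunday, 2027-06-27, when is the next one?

June 2027 starts on a Tuesday; its first Monday is the 7th, so the 4th Monday is the 28th — 2027-06-28.
2027-06-28 is after 2027-06-27, so that is the next one.

2027-06-28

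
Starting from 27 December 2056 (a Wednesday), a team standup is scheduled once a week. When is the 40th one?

The 40th occurrence is 39 intervals after the first: 39 × 7 = 273 days after 27 December 2056.
December has 31 days — 4 days to the end of December leaves 269.
January has 31 days (238 left).
February has 28 days (210 left).
March has 31 days (179 left).
April has 30 days (149 left).
May has 31 days (118 left).
June has 30 days (88 left).
July has 31 days (57 left).
August has 31 days (26 left).
26 days into September → 26 September 2057.

26 September 2057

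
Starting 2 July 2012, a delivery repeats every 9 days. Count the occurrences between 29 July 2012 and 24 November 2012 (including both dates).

Occurrences land 9·i days after 2 July 2012 for i = 0, 1, 2, …
29 July 2012 is 27 days after the start; 27 ÷ 9 = 3 remainder 0. First occurrence in the window: #4 on 29 July 2012 (3×9 = 27 days in).
24 November 2012 is 145 days after the start; 145 ÷ 9 = 16 remainder 1. Last occurrence in the window: #17 on 23 November 2012.
Occurrences #4 through #17: 14 in total.

14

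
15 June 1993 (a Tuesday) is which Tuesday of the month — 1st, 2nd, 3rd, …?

3rd

Day 15 falls in week ⌈15/7⌉ of the month.
Days 1–7 hold the 1st Tuesday, 8–14 the 2nd, 15–21 the 3rd, 22–28 the 4th, 29–31 the 5th.
15 is in the range for the 3rd.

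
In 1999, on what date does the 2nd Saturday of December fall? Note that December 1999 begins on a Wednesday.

December 1999 begins on a Wednesday, so the first Saturday is December 4 (3 days later).
The 2nd Saturday is 1 weeks later: 4 + 7 = 11.

December 11, 1999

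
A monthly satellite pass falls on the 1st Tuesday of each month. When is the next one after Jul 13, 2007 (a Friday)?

Aug 7, 2007

Jul 2007 starts on a Sunday, so its 1st Tuesday is Jul 3, 2007 (2 days in).
That is not after Jul 13, 2007, so look at Aug 2007.
Aug 2007 starts on a Wednesday, so its 1st Tuesday is Aug 7, 2007 (6 days in).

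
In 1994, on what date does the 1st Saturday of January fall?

The first Saturday of January 1994 is January 1.

January 1, 1994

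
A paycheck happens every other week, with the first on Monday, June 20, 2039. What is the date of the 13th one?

December 5, 2039

The 13th occurrence is 12 intervals after the first: 12 × 14 = 168 days after June 20, 2039.
June has 30 days — 10 days to the end of June leaves 158.
July has 31 days (127 left).
August has 31 days (96 left).
September has 30 days (66 left).
October has 31 days (35 left).
November has 30 days (5 left).
5 days into December → December 5, 2039.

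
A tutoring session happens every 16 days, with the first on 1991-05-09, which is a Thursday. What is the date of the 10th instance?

1991-09-30

The 10th occurrence is 9 intervals after the first: 9 × 16 = 144 days after 1991-05-09.
May has 31 days — 22 days to the end of May leaves 122.
June has 30 days (92 left).
July has 31 days (61 left).
August has 31 days (30 left).
30 days into September → 1991-09-30.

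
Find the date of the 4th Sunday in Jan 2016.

Jan 24, 2016

Jan 2016 begins on a Friday, so the first Sunday is Jan 3 (2 days later).
The 4th Sunday is 3 weeks later: 3 + 21 = 24.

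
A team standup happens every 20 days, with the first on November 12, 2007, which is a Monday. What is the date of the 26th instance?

The 26th occurrence is 25 intervals after the first: 25 × 20 = 500 days after November 12, 2007.
November has 30 days — 18 days to the end of November leaves 482.
From end of November to end of 2007 is 31 days (451 left).
2008 has 366 days (85 left).
January has 31 days (54 left).
February has 28 days (26 left).
26 days into March → March 26, 2009.

March 26, 2009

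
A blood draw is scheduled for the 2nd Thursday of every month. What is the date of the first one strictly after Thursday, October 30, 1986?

October 1986 starts on a Wednesday; its first Thursday is the 2nd, so the 2nd Thursday is the 9th — October 9, 1986.
That is not after October 30, 1986, so look at November 1986.
November 1986 starts on a Saturday; its first Thursday is the 6th, so the 2nd Thursday is the 13th — November 13, 1986.

November 13, 1986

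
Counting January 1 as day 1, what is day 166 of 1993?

Jan has 31 days (166 − 31 = 135 remain).
Feb has 28 days (135 − 28 = 107 remain).
Mar has 31 days (107 − 31 = 76 remain).
Apr has 30 days (76 − 30 = 46 remain).
May has 31 days (46 − 31 = 15 remain).
15 into Jun → Jun 15.

Jun 15, 1993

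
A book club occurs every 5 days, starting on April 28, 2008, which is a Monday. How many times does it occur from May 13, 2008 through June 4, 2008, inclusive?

5

Occurrences land 5·i days after April 28, 2008 for i = 0, 1, 2, …
May 13, 2008 is 15 days after the start; 15 ÷ 5 = 3 remainder 0. First occurrence in the window: #4 on May 13, 2008 (3×5 = 15 days in).
June 4, 2008 is 37 days after the start; 37 ÷ 5 = 7 remainder 2. Last occurrence in the window: #8 on June 2, 2008.
Occurrences #4 through #8: 5 in total.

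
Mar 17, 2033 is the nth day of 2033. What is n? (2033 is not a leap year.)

Days in months before Mar: 31 + 28 = 59.
Plus 17 days into Mar → day 76.

76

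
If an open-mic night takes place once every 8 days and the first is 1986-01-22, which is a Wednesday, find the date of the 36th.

The 36th occurrence is 35 intervals after the first: 35 × 8 = 280 days after 1986-01-22.
January has 31 days — 9 days to the end of January leaves 271.
February has 28 days (243 left).
March has 31 days (212 left).
April has 30 days (182 left).
May has 31 days (151 left).
June has 30 days (121 left).
July has 31 days (90 left).
August has 31 days (59 left).
September has 30 days (29 left).
29 days into October → 1986-10-29.

1986-10-29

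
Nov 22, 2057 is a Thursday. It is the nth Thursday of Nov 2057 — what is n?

4th

Day 22 falls in week ⌈22/7⌉ of the month.
Days 1–7 hold the 1st Thursday, 8–14 the 2nd, 15–21 the 3rd, 22–28 the 4th, 29–31 the 5th.
22 is in the range for the 4th.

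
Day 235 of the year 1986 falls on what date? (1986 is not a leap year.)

Jan has 31 days (235 − 31 = 204 remain).
Feb has 28 days (204 − 28 = 176 remain).
Mar has 31 days (176 − 31 = 145 remain).
Apr has 30 days (145 − 30 = 115 remain).
May has 31 days (115 − 31 = 84 remain).
Jun has 30 days (84 − 30 = 54 remain).
Jul has 31 days (54 − 31 = 23 remain).
23 into Aug → Aug 23.

Aug 23, 1986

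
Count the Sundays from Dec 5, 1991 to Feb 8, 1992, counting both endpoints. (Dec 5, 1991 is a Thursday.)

9

Dec 5, 1991 is a Thursday; the first Sunday on or after it is Dec 8, 1991 (3 days later).
From Dec 8, 1991 to Feb 8, 1992: 23 + 31 + 8 = 62 days (rest of Dec, Jan, Feb).
62 ÷ 7 = 8 full weeks with remainder 6, so 8 more Sundays after the first → 9.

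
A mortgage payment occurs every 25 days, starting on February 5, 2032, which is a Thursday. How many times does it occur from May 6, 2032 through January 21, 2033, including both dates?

Occurrences land 25·i days after February 5, 2032 for i = 0, 1, 2, …
May 6, 2032 is 91 days after the start; 91 ÷ 25 = 3 remainder 16; since the remainder is 16, round up to i = 4. First occurrence in the window: #5 on May 15, 2032 (4×25 = 100 days in).
January 21, 2033 is 351 days after the start; 351 ÷ 25 = 14 remainder 1. Last occurrence in the window: #15 on January 20, 2033.
Occurrences #5 through #15: 11 in total.

11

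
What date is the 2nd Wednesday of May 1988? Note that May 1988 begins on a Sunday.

May 1988 begins on a Sunday, so the first Wednesday is May 4 (3 days later).
The 2nd Wednesday is 1 weeks later: 4 + 7 = 11.

May 11, 1988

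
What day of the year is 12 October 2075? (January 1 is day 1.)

Days in months before October: 31 + 28 + 31 + 30 + 31 + 30 + 31 + 31 + 30 = 273.
Plus 12 days into October → day 285.

285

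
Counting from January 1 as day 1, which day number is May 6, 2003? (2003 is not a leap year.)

Days in months before May: 31 + 28 + 31 + 30 = 120.
Plus 6 days into May → day 126.

126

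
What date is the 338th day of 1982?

Dec 4, 1982

Jan has 31 days (338 − 31 = 307 remain).
Feb has 28 days (307 − 28 = 279 remain).
Mar has 31 days (279 − 31 = 248 remain).
Apr has 30 days (248 − 30 = 218 remain).
May has 31 days (218 − 31 = 187 remain).
Jun has 30 days (187 − 30 = 157 remain).
Jul has 31 days (157 − 31 = 126 remain).
Aug has 31 days (126 − 31 = 95 remain).
Sep has 30 days (95 − 30 = 65 remain).
Oct has 31 days (65 − 31 = 34 remain).
Nov has 30 days (34 − 30 = 4 remain).
4 into Dec → Dec 4.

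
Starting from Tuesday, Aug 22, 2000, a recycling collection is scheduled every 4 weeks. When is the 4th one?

Nov 14, 2000

The 4th occurrence is 3 intervals after the first: 3 × 28 = 84 days after Aug 22, 2000.
Aug has 31 days — 9 days to the end of Aug leaves 75.
Sep has 30 days (45 left).
Oct has 31 days (14 left).
14 days into Nov → Nov 14, 2000.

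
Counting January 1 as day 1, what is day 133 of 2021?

Jan has 31 days (133 − 31 = 102 remain).
Feb has 28 days (102 − 28 = 74 remain).
Mar has 31 days (74 − 31 = 43 remain).
Apr has 30 days (43 − 30 = 13 remain).
13 into May → May 13.

May 13, 2021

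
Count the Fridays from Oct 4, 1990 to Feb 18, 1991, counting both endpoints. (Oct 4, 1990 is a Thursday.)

Oct 4, 1990 is a Thursday; the first Friday on or after it is Oct 5, 1990 (1 day later).
From Oct 5, 1990 to Feb 18, 1991: 26 + 30 + 31 + 31 + 18 = 136 days (rest of Oct, Nov, Dec, Jan, Feb).
136 ÷ 7 = 19 full weeks with remainder 3, so 19 more Fridays after the first → 20.

20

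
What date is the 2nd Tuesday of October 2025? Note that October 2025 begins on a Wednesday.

2025-10-14

October 2025 begins on a Wednesday, so the first Tuesday is October 7 (6 days later).
The 2nd Tuesday is 1 weeks later: 7 + 7 = 14.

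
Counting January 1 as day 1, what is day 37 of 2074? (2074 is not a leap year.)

January has 31 days (37 − 31 = 6 remain).
6 into February → February 6.

2074-02-06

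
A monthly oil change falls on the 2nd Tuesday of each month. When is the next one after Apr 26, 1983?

May 10, 1983

Apr 1983 starts on a Friday; its first Tuesday is the 5th, so the 2nd Tuesday is the 12th — Apr 12, 1983.
That is not after Apr 26, 1983, so look at May 1983.
May 1983 starts on a Sunday; its first Tuesday is the 3rd, so the 2nd Tuesday is the 10th — May 10, 1983.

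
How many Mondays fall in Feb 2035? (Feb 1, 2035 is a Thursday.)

4

Feb 1, 2035 is a Thursday; the first Monday on or after it is Feb 5, 2035 (4 days later).
From Feb 5, 2035 to Feb 28, 2035 is 28 − 5 = 23 days.
23 ÷ 7 = 3 full weeks with remainder 2, so 3 more Mondays after the first → 4.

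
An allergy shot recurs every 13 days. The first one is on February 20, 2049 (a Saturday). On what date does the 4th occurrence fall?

March 31, 2049

The 4th occurrence is 3 intervals after the first: 3 × 13 = 39 days after February 20, 2049.
February has 28 days — 8 days to the end of February leaves 31.
31 days into March → March 31, 2049.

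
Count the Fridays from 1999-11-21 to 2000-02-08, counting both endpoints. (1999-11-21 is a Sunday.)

1999-11-21 is a Sunday; the first Friday on or after it is 1999-11-26 (5 days later).
From 1999-11-26 to 2000-02-08: 4 + 31 + 31 + 8 = 74 days (rest of November, December, January, February).
74 ÷ 7 = 10 full weeks with remainder 4, so 10 more Fridays after the first → 11.

11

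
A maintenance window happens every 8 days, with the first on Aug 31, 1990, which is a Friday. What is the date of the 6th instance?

Oct 10, 1990

The 6th occurrence is 5 intervals after the first: 5 × 8 = 40 days after Aug 31, 1990.
Aug has 31 days — 0 days to the end of Aug leaves 40.
Sep has 30 days (10 left).
10 days into Oct → Oct 10, 1990.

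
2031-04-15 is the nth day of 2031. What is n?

Days in months before April: 31 + 28 + 31 = 90.
Plus 15 days into April → day 105.

105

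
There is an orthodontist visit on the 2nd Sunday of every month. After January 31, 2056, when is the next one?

January 2056 starts on a Saturday; its first Sunday is the 2nd, so the 2nd Sunday is the 9th — January 9, 2056.
That is not after January 31, 2056, so look at February 2056.
February 2056 starts on a Tuesday; its first Sunday is the 6th, so the 2nd Sunday is the 13th — February 13, 2056.

February 13, 2056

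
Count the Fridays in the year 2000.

52

January 1, 2000 is a Saturday; the first Friday on or after it is January 7, 2000 (6 days later).
From January 7, 2000 to December 31, 2000: 24 + 29 + 31 + 30 + 31 + 30 + 31 + 31 + 30 + 31 + 30 + 31 = 359 days (rest of January, February, March, April, May, June, July, August, September, October, November, December).
359 ÷ 7 = 51 full weeks with remainder 2, so 51 more Fridays after the first → 52.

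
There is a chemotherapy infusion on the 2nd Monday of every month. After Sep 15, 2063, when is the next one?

Sep 2063 starts on a Saturday; its first Monday is the 3rd, so the 2nd Monday is the 10th — Sep 10, 2063.
That is not after Sep 15, 2063, so look at Oct 2063.
Oct 2063 starts on a Monday; its first Monday is the 1st, so the 2nd Monday is the 8th — Oct 8, 2063.

Oct 8, 2063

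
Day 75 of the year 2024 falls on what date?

Jan has 31 days (75 − 31 = 44 remain).
Feb has 29 days (44 − 29 = 15 remain).
15 into Mar → Mar 15.

Mar 15, 2024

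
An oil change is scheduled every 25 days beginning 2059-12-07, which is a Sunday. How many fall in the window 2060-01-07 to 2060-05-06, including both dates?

5

Occurrences land 25·i days after 2059-12-07 for i = 0, 1, 2, …
2060-01-07 is 31 days after the start; 31 ÷ 25 = 1 remainder 6; since the remainder is 6, round up to i = 2. First occurrence in the window: #3 on 2060-01-26 (2×25 = 50 days in).
2060-05-06 is 151 days after the start; 151 ÷ 25 = 6 remainder 1. Last occurrence in the window: #7 on 2060-05-05.
Occurrences #3 through #7: 5 in total.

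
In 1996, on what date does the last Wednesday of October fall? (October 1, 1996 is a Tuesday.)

October 1996 begins on a Tuesday, so the first Wednesday is October 2 (1 day later).
October 1996 has 31 days. Adding weeks: 2, 9, 16, 23, 30 — the last one ≤ 31 is the 30th.

October 30, 1996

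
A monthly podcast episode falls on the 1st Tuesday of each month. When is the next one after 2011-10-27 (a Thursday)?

2011-11-01

October 2011 starts on a Saturday, so its 1st Tuesday is 2011-10-04 (3 days in).
That is not after 2011-10-27, so look at November 2011.
November 2011 starts on a Tuesday, so its 1st Tuesday is 2011-11-01.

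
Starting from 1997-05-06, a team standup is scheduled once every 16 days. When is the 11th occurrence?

The 11th occurrence is 10 intervals after the first: 10 × 16 = 160 days after 1997-05-06.
May has 31 days — 25 days to the end of May leaves 135.
June has 30 days (105 left).
July has 31 days (74 left).
August has 31 days (43 left).
September has 30 days (13 left).
13 days into October → 1997-10-13.

1997-10-13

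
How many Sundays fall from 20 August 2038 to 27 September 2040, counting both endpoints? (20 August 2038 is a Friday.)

20 August 2038 is a Friday; the first Sunday on or after it is 22 August 2038 (2 days later).
From 22 August 2038 to 27 September 2040: 131 + 365 + 271 = 767 days (rest of 2038, 2039, to 27 September 2040 in 2040).
767 ÷ 7 = 109 full weeks with remainder 4, so 109 more Sundays after the first → 110.

110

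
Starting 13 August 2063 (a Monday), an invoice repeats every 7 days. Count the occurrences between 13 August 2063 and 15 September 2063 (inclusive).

Occurrences land 7·i days after 13 August 2063 for i = 0, 1, 2, …
The window opens on the start date, so the first occurrence inside is #1 on 13 August 2063.
15 September 2063 is 33 days after the start; 33 ÷ 7 = 4 remainder 5. Last occurrence in the window: #5 on 10 September 2063.
Occurrences #1 through #5: 5 in total.

5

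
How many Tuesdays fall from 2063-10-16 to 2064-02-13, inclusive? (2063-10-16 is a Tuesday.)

18

2063-10-16 is a Tuesday; the first Tuesday on or after it is 2063-10-16.
From 2063-10-16 to 2064-02-13: 15 + 30 + 31 + 31 + 13 = 120 days (rest of October, November, December, January, February).
120 ÷ 7 = 17 full weeks with remainder 1, so 17 more Tuesdays after the first → 18.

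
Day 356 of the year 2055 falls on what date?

22 December 2055

January has 31 days (356 − 31 = 325 remain).
February has 28 days (325 − 28 = 297 remain).
March has 31 days (297 − 31 = 266 remain).
April has 30 days (266 − 30 = 236 remain).
May has 31 days (236 − 31 = 205 remain).
June has 30 days (205 − 30 = 175 remain).
July has 31 days (175 − 31 = 144 remain).
August has 31 days (144 − 31 = 113 remain).
September has 30 days (113 − 30 = 83 remain).
October has 31 days (83 − 31 = 52 remain).
November has 30 days (52 − 30 = 22 remain).
22 into December → December 22.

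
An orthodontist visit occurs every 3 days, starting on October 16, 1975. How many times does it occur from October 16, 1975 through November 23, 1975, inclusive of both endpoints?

Occurrences land 3·i days after October 16, 1975 for i = 0, 1, 2, …
The window opens on the start date, so the first occurrence inside is #1 on October 16, 1975.
November 23, 1975 is 38 days after the start; 38 ÷ 3 = 12 remainder 2. Last occurrence in the window: #13 on November 21, 1975.
Occurrences #1 through #13: 13 in total.

13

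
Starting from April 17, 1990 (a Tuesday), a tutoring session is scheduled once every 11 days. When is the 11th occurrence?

The 11th occurrence is 10 intervals after the first: 10 × 11 = 110 days after April 17, 1990.
April has 30 days — 13 days to the end of April leaves 97.
May has 31 days (66 left).
June has 30 days (36 left).
July has 31 days (5 left).
5 days into August → August 5, 1990.

August 5, 1990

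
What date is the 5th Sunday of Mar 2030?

Mar 31, 2030

The first Sunday of Mar 2030 is Mar 3.
The 5th Sunday is 4 weeks later: 3 + 28 = 31.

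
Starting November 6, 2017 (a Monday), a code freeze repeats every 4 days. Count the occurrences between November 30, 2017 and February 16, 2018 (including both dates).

20

Occurrences land 4·i days after November 6, 2017 for i = 0, 1, 2, …
November 30, 2017 is 24 days after the start; 24 ÷ 4 = 6 remainder 0. First occurrence in the window: #7 on November 30, 2017 (6×4 = 24 days in).
February 16, 2018 is 102 days after the start; 102 ÷ 4 = 25 remainder 2. Last occurrence in the window: #26 on February 14, 2018.
Occurrences #7 through #26: 20 in total.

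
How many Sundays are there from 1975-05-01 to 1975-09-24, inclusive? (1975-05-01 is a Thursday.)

1975-05-01 is a Thursday; the first Sunday on or after it is 1975-05-04 (3 days later).
From 1975-05-04 to 1975-09-24: 27 + 30 + 31 + 31 + 24 = 143 days (rest of May, June, July, August, September).
143 ÷ 7 = 20 full weeks with remainder 3, so 20 more Sundays after the first → 21.

21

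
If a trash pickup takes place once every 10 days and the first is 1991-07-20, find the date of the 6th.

1991-09-08

The 6th occurrence is 5 intervals after the first: 5 × 10 = 50 days after 1991-07-20.
July has 31 days — 11 days to the end of July leaves 39.
August has 31 days (8 left).
8 days into September → 1991-09-08.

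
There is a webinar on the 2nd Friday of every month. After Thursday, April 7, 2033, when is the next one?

April 8, 2033

April 2033 starts on a Friday; its first Friday is the 1st, so the 2nd Friday is the 8th — April 8, 2033.
April 8, 2033 is after April 7, 2033, so that is the next one.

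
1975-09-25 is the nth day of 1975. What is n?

Days in months before September: 31 + 28 + 31 + 30 + 31 + 30 + 31 + 31 = 243.
Plus 25 days into September → day 268.

268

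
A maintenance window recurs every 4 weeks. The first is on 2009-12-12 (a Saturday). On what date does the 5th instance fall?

2010-04-03

The 5th occurrence is 4 intervals after the first: 4 × 28 = 112 days after 2009-12-12.
December has 31 days — 19 days to the end of December leaves 93.
January has 31 days (62 left).
February has 28 days (34 left).
March has 31 days (3 left).
3 days into April → 2010-04-03.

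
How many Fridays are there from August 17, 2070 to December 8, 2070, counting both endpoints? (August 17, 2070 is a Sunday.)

August 17, 2070 is a Sunday; the first Friday on or after it is August 22, 2070 (5 days later).
From August 22, 2070 to December 8, 2070: 9 + 30 + 31 + 30 + 8 = 108 days (rest of August, September, October, November, December).
108 ÷ 7 = 15 full weeks with remainder 3, so 15 more Fridays after the first → 16.

16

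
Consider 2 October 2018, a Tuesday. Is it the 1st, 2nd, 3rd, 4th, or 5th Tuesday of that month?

Day 2 falls in week ⌈2/7⌉ of the month.
Days 1–7 hold the 1st Tuesday, 8–14 the 2nd, 15–21 the 3rd, 22–28 the 4th, 29–31 the 5th.
2 is in the range for the 1st.

1st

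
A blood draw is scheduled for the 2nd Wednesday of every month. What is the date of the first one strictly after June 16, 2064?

June 2064 starts on a Sunday; its first Wednesday is the 4th, so the 2nd Wednesday is the 11th — June 11, 2064.
That is not after June 16, 2064, so look at July 2064.
July 2064 starts on a Tuesday; its first Wednesday is the 2nd, so the 2nd Wednesday is the 9th — July 9, 2064.

July 9, 2064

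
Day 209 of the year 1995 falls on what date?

28 July 1995

January has 31 days (209 − 31 = 178 remain).
February has 28 days (178 − 28 = 150 remain).
March has 31 days (150 − 31 = 119 remain).
April has 30 days (119 − 30 = 89 remain).
May has 31 days (89 − 31 = 58 remain).
June has 30 days (58 − 30 = 28 remain).
28 into July → July 28.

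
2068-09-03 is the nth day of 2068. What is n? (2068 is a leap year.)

247

Days in months before September: 31 + 29 + 31 + 30 + 31 + 30 + 31 + 31 = 244.
Plus 3 days into September → day 247.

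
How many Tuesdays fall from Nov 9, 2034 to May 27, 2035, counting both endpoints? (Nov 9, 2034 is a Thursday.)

28

Nov 9, 2034 is a Thursday; the first Tuesday on or after it is Nov 14, 2034 (5 days later).
From Nov 14, 2034 to May 27, 2035: 16 + 31 + 31 + 28 + 31 + 30 + 27 = 194 days (rest of Nov, Dec, Jan, Feb, Mar, Apr, May).
194 ÷ 7 = 27 full weeks with remainder 5, so 27 more Tuesdays after the first → 28.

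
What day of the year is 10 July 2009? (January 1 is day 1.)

Days in months before July: 31 + 28 + 31 + 30 + 31 + 30 = 181.
Plus 10 days into July → day 191.

191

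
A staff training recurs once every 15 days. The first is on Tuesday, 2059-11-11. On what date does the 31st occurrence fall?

2061-02-03

The 31st occurrence is 30 intervals after the first: 30 × 15 = 450 days after 2059-11-11.
November has 30 days — 19 days to the end of November leaves 431.
From end of November to end of 2059 is 31 days (400 left).
2060 has 366 days (34 left).
January has 31 days (3 left).
3 days into February → 2061-02-03.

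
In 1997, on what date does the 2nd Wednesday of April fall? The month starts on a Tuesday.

1997-04-09

April 1997 begins on a Tuesday, so the first Wednesday is April 2 (1 day later).
The 2nd Wednesday is 1 weeks later: 2 + 7 = 9.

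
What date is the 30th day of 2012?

Jan 30, 2012

30 into Jan → Jan 30.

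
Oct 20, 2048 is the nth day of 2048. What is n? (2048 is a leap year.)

294

Days in months before Oct: 31 + 29 + 31 + 30 + 31 + 30 + 31 + 31 + 30 = 274.
Plus 20 days into Oct → day 294.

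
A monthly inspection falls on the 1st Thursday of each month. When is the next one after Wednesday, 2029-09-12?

2029-10-04

September 2029 starts on a Saturday, so its 1st Thursday is 2029-09-06 (5 days in).
That is not after 2029-09-12, so look at October 2029.
October 2029 starts on a Monday, so its 1st Thursday is 2029-10-04 (3 days in).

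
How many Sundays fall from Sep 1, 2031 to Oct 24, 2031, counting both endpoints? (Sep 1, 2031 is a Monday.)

7

Sep 1, 2031 is a Monday; the first Sunday on or after it is Sep 7, 2031 (6 days later).
From Sep 7, 2031 to Oct 24, 2031: 23 + 24 = 47 days (rest of Sep, Oct).
47 ÷ 7 = 6 full weeks with remainder 5, so 6 more Sundays after the first → 7.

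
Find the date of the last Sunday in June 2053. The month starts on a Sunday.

June 2053 begins on a Sunday, so the first Sunday is June 1.
June 2053 has 30 days. Adding weeks: 1, 8, 15, 22, 29 — the last one ≤ 30 is the 29th.

June 29, 2053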